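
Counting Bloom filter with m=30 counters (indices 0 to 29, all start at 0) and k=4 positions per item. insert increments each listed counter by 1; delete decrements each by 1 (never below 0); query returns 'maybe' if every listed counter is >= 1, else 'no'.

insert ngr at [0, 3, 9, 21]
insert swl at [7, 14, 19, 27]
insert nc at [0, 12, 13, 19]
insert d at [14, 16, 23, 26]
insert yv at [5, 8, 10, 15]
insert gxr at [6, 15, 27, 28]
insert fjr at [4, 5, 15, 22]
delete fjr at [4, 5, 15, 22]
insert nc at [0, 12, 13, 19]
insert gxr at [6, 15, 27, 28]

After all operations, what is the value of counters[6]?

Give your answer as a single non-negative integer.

Answer: 2

Derivation:
Step 1: insert ngr at [0, 3, 9, 21] -> counters=[1,0,0,1,0,0,0,0,0,1,0,0,0,0,0,0,0,0,0,0,0,1,0,0,0,0,0,0,0,0]
Step 2: insert swl at [7, 14, 19, 27] -> counters=[1,0,0,1,0,0,0,1,0,1,0,0,0,0,1,0,0,0,0,1,0,1,0,0,0,0,0,1,0,0]
Step 3: insert nc at [0, 12, 13, 19] -> counters=[2,0,0,1,0,0,0,1,0,1,0,0,1,1,1,0,0,0,0,2,0,1,0,0,0,0,0,1,0,0]
Step 4: insert d at [14, 16, 23, 26] -> counters=[2,0,0,1,0,0,0,1,0,1,0,0,1,1,2,0,1,0,0,2,0,1,0,1,0,0,1,1,0,0]
Step 5: insert yv at [5, 8, 10, 15] -> counters=[2,0,0,1,0,1,0,1,1,1,1,0,1,1,2,1,1,0,0,2,0,1,0,1,0,0,1,1,0,0]
Step 6: insert gxr at [6, 15, 27, 28] -> counters=[2,0,0,1,0,1,1,1,1,1,1,0,1,1,2,2,1,0,0,2,0,1,0,1,0,0,1,2,1,0]
Step 7: insert fjr at [4, 5, 15, 22] -> counters=[2,0,0,1,1,2,1,1,1,1,1,0,1,1,2,3,1,0,0,2,0,1,1,1,0,0,1,2,1,0]
Step 8: delete fjr at [4, 5, 15, 22] -> counters=[2,0,0,1,0,1,1,1,1,1,1,0,1,1,2,2,1,0,0,2,0,1,0,1,0,0,1,2,1,0]
Step 9: insert nc at [0, 12, 13, 19] -> counters=[3,0,0,1,0,1,1,1,1,1,1,0,2,2,2,2,1,0,0,3,0,1,0,1,0,0,1,2,1,0]
Step 10: insert gxr at [6, 15, 27, 28] -> counters=[3,0,0,1,0,1,2,1,1,1,1,0,2,2,2,3,1,0,0,3,0,1,0,1,0,0,1,3,2,0]
Final counters=[3,0,0,1,0,1,2,1,1,1,1,0,2,2,2,3,1,0,0,3,0,1,0,1,0,0,1,3,2,0] -> counters[6]=2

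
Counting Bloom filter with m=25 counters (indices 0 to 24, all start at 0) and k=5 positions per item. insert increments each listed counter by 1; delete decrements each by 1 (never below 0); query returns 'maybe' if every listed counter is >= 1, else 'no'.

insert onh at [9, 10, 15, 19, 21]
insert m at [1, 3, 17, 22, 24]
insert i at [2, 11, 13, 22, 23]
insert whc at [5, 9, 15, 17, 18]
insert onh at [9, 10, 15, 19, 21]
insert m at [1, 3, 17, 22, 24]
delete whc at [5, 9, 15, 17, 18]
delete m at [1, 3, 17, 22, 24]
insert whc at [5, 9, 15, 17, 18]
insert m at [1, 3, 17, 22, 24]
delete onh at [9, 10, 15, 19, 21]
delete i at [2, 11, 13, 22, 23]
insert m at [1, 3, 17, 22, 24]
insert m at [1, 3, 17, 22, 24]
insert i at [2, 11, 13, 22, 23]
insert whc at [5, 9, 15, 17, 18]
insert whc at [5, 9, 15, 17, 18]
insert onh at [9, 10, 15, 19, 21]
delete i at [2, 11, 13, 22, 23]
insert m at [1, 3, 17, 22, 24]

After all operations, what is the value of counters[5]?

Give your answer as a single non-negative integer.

Answer: 3

Derivation:
Step 1: insert onh at [9, 10, 15, 19, 21] -> counters=[0,0,0,0,0,0,0,0,0,1,1,0,0,0,0,1,0,0,0,1,0,1,0,0,0]
Step 2: insert m at [1, 3, 17, 22, 24] -> counters=[0,1,0,1,0,0,0,0,0,1,1,0,0,0,0,1,0,1,0,1,0,1,1,0,1]
Step 3: insert i at [2, 11, 13, 22, 23] -> counters=[0,1,1,1,0,0,0,0,0,1,1,1,0,1,0,1,0,1,0,1,0,1,2,1,1]
Step 4: insert whc at [5, 9, 15, 17, 18] -> counters=[0,1,1,1,0,1,0,0,0,2,1,1,0,1,0,2,0,2,1,1,0,1,2,1,1]
Step 5: insert onh at [9, 10, 15, 19, 21] -> counters=[0,1,1,1,0,1,0,0,0,3,2,1,0,1,0,3,0,2,1,2,0,2,2,1,1]
Step 6: insert m at [1, 3, 17, 22, 24] -> counters=[0,2,1,2,0,1,0,0,0,3,2,1,0,1,0,3,0,3,1,2,0,2,3,1,2]
Step 7: delete whc at [5, 9, 15, 17, 18] -> counters=[0,2,1,2,0,0,0,0,0,2,2,1,0,1,0,2,0,2,0,2,0,2,3,1,2]
Step 8: delete m at [1, 3, 17, 22, 24] -> counters=[0,1,1,1,0,0,0,0,0,2,2,1,0,1,0,2,0,1,0,2,0,2,2,1,1]
Step 9: insert whc at [5, 9, 15, 17, 18] -> counters=[0,1,1,1,0,1,0,0,0,3,2,1,0,1,0,3,0,2,1,2,0,2,2,1,1]
Step 10: insert m at [1, 3, 17, 22, 24] -> counters=[0,2,1,2,0,1,0,0,0,3,2,1,0,1,0,3,0,3,1,2,0,2,3,1,2]
Step 11: delete onh at [9, 10, 15, 19, 21] -> counters=[0,2,1,2,0,1,0,0,0,2,1,1,0,1,0,2,0,3,1,1,0,1,3,1,2]
Step 12: delete i at [2, 11, 13, 22, 23] -> counters=[0,2,0,2,0,1,0,0,0,2,1,0,0,0,0,2,0,3,1,1,0,1,2,0,2]
Step 13: insert m at [1, 3, 17, 22, 24] -> counters=[0,3,0,3,0,1,0,0,0,2,1,0,0,0,0,2,0,4,1,1,0,1,3,0,3]
Step 14: insert m at [1, 3, 17, 22, 24] -> counters=[0,4,0,4,0,1,0,0,0,2,1,0,0,0,0,2,0,5,1,1,0,1,4,0,4]
Step 15: insert i at [2, 11, 13, 22, 23] -> counters=[0,4,1,4,0,1,0,0,0,2,1,1,0,1,0,2,0,5,1,1,0,1,5,1,4]
Step 16: insert whc at [5, 9, 15, 17, 18] -> counters=[0,4,1,4,0,2,0,0,0,3,1,1,0,1,0,3,0,6,2,1,0,1,5,1,4]
Step 17: insert whc at [5, 9, 15, 17, 18] -> counters=[0,4,1,4,0,3,0,0,0,4,1,1,0,1,0,4,0,7,3,1,0,1,5,1,4]
Step 18: insert onh at [9, 10, 15, 19, 21] -> counters=[0,4,1,4,0,3,0,0,0,5,2,1,0,1,0,5,0,7,3,2,0,2,5,1,4]
Step 19: delete i at [2, 11, 13, 22, 23] -> counters=[0,4,0,4,0,3,0,0,0,5,2,0,0,0,0,5,0,7,3,2,0,2,4,0,4]
Step 20: insert m at [1, 3, 17, 22, 24] -> counters=[0,5,0,5,0,3,0,0,0,5,2,0,0,0,0,5,0,8,3,2,0,2,5,0,5]
Final counters=[0,5,0,5,0,3,0,0,0,5,2,0,0,0,0,5,0,8,3,2,0,2,5,0,5] -> counters[5]=3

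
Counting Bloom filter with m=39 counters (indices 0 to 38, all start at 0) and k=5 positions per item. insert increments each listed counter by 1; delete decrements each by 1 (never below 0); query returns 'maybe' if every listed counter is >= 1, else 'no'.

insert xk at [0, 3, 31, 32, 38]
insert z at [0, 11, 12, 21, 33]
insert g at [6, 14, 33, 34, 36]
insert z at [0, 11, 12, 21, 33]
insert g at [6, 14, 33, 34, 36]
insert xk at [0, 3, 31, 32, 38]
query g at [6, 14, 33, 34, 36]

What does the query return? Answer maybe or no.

Answer: maybe

Derivation:
Step 1: insert xk at [0, 3, 31, 32, 38] -> counters=[1,0,0,1,0,0,0,0,0,0,0,0,0,0,0,0,0,0,0,0,0,0,0,0,0,0,0,0,0,0,0,1,1,0,0,0,0,0,1]
Step 2: insert z at [0, 11, 12, 21, 33] -> counters=[2,0,0,1,0,0,0,0,0,0,0,1,1,0,0,0,0,0,0,0,0,1,0,0,0,0,0,0,0,0,0,1,1,1,0,0,0,0,1]
Step 3: insert g at [6, 14, 33, 34, 36] -> counters=[2,0,0,1,0,0,1,0,0,0,0,1,1,0,1,0,0,0,0,0,0,1,0,0,0,0,0,0,0,0,0,1,1,2,1,0,1,0,1]
Step 4: insert z at [0, 11, 12, 21, 33] -> counters=[3,0,0,1,0,0,1,0,0,0,0,2,2,0,1,0,0,0,0,0,0,2,0,0,0,0,0,0,0,0,0,1,1,3,1,0,1,0,1]
Step 5: insert g at [6, 14, 33, 34, 36] -> counters=[3,0,0,1,0,0,2,0,0,0,0,2,2,0,2,0,0,0,0,0,0,2,0,0,0,0,0,0,0,0,0,1,1,4,2,0,2,0,1]
Step 6: insert xk at [0, 3, 31, 32, 38] -> counters=[4,0,0,2,0,0,2,0,0,0,0,2,2,0,2,0,0,0,0,0,0,2,0,0,0,0,0,0,0,0,0,2,2,4,2,0,2,0,2]
Query g: check counters[6]=2 counters[14]=2 counters[33]=4 counters[34]=2 counters[36]=2 -> maybe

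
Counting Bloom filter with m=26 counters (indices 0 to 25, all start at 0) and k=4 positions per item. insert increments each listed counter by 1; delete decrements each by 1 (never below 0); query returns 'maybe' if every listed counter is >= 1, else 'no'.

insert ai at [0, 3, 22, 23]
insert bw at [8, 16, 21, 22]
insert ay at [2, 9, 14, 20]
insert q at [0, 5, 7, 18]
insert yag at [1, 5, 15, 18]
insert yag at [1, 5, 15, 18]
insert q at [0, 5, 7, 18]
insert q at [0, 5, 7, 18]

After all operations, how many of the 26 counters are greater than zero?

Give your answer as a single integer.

Step 1: insert ai at [0, 3, 22, 23] -> counters=[1,0,0,1,0,0,0,0,0,0,0,0,0,0,0,0,0,0,0,0,0,0,1,1,0,0]
Step 2: insert bw at [8, 16, 21, 22] -> counters=[1,0,0,1,0,0,0,0,1,0,0,0,0,0,0,0,1,0,0,0,0,1,2,1,0,0]
Step 3: insert ay at [2, 9, 14, 20] -> counters=[1,0,1,1,0,0,0,0,1,1,0,0,0,0,1,0,1,0,0,0,1,1,2,1,0,0]
Step 4: insert q at [0, 5, 7, 18] -> counters=[2,0,1,1,0,1,0,1,1,1,0,0,0,0,1,0,1,0,1,0,1,1,2,1,0,0]
Step 5: insert yag at [1, 5, 15, 18] -> counters=[2,1,1,1,0,2,0,1,1,1,0,0,0,0,1,1,1,0,2,0,1,1,2,1,0,0]
Step 6: insert yag at [1, 5, 15, 18] -> counters=[2,2,1,1,0,3,0,1,1,1,0,0,0,0,1,2,1,0,3,0,1,1,2,1,0,0]
Step 7: insert q at [0, 5, 7, 18] -> counters=[3,2,1,1,0,4,0,2,1,1,0,0,0,0,1,2,1,0,4,0,1,1,2,1,0,0]
Step 8: insert q at [0, 5, 7, 18] -> counters=[4,2,1,1,0,5,0,3,1,1,0,0,0,0,1,2,1,0,5,0,1,1,2,1,0,0]
Final counters=[4,2,1,1,0,5,0,3,1,1,0,0,0,0,1,2,1,0,5,0,1,1,2,1,0,0] -> 16 nonzero

Answer: 16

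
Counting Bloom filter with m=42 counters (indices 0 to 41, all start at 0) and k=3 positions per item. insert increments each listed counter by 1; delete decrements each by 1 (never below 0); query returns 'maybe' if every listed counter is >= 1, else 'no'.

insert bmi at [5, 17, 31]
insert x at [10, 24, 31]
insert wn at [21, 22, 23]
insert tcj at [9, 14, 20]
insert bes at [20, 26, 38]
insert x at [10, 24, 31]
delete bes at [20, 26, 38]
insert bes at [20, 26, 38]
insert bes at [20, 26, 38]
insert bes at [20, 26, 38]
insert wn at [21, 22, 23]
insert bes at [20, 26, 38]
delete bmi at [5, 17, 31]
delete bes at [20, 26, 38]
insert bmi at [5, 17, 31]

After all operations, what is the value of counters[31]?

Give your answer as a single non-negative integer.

Answer: 3

Derivation:
Step 1: insert bmi at [5, 17, 31] -> counters=[0,0,0,0,0,1,0,0,0,0,0,0,0,0,0,0,0,1,0,0,0,0,0,0,0,0,0,0,0,0,0,1,0,0,0,0,0,0,0,0,0,0]
Step 2: insert x at [10, 24, 31] -> counters=[0,0,0,0,0,1,0,0,0,0,1,0,0,0,0,0,0,1,0,0,0,0,0,0,1,0,0,0,0,0,0,2,0,0,0,0,0,0,0,0,0,0]
Step 3: insert wn at [21, 22, 23] -> counters=[0,0,0,0,0,1,0,0,0,0,1,0,0,0,0,0,0,1,0,0,0,1,1,1,1,0,0,0,0,0,0,2,0,0,0,0,0,0,0,0,0,0]
Step 4: insert tcj at [9, 14, 20] -> counters=[0,0,0,0,0,1,0,0,0,1,1,0,0,0,1,0,0,1,0,0,1,1,1,1,1,0,0,0,0,0,0,2,0,0,0,0,0,0,0,0,0,0]
Step 5: insert bes at [20, 26, 38] -> counters=[0,0,0,0,0,1,0,0,0,1,1,0,0,0,1,0,0,1,0,0,2,1,1,1,1,0,1,0,0,0,0,2,0,0,0,0,0,0,1,0,0,0]
Step 6: insert x at [10, 24, 31] -> counters=[0,0,0,0,0,1,0,0,0,1,2,0,0,0,1,0,0,1,0,0,2,1,1,1,2,0,1,0,0,0,0,3,0,0,0,0,0,0,1,0,0,0]
Step 7: delete bes at [20, 26, 38] -> counters=[0,0,0,0,0,1,0,0,0,1,2,0,0,0,1,0,0,1,0,0,1,1,1,1,2,0,0,0,0,0,0,3,0,0,0,0,0,0,0,0,0,0]
Step 8: insert bes at [20, 26, 38] -> counters=[0,0,0,0,0,1,0,0,0,1,2,0,0,0,1,0,0,1,0,0,2,1,1,1,2,0,1,0,0,0,0,3,0,0,0,0,0,0,1,0,0,0]
Step 9: insert bes at [20, 26, 38] -> counters=[0,0,0,0,0,1,0,0,0,1,2,0,0,0,1,0,0,1,0,0,3,1,1,1,2,0,2,0,0,0,0,3,0,0,0,0,0,0,2,0,0,0]
Step 10: insert bes at [20, 26, 38] -> counters=[0,0,0,0,0,1,0,0,0,1,2,0,0,0,1,0,0,1,0,0,4,1,1,1,2,0,3,0,0,0,0,3,0,0,0,0,0,0,3,0,0,0]
Step 11: insert wn at [21, 22, 23] -> counters=[0,0,0,0,0,1,0,0,0,1,2,0,0,0,1,0,0,1,0,0,4,2,2,2,2,0,3,0,0,0,0,3,0,0,0,0,0,0,3,0,0,0]
Step 12: insert bes at [20, 26, 38] -> counters=[0,0,0,0,0,1,0,0,0,1,2,0,0,0,1,0,0,1,0,0,5,2,2,2,2,0,4,0,0,0,0,3,0,0,0,0,0,0,4,0,0,0]
Step 13: delete bmi at [5, 17, 31] -> counters=[0,0,0,0,0,0,0,0,0,1,2,0,0,0,1,0,0,0,0,0,5,2,2,2,2,0,4,0,0,0,0,2,0,0,0,0,0,0,4,0,0,0]
Step 14: delete bes at [20, 26, 38] -> counters=[0,0,0,0,0,0,0,0,0,1,2,0,0,0,1,0,0,0,0,0,4,2,2,2,2,0,3,0,0,0,0,2,0,0,0,0,0,0,3,0,0,0]
Step 15: insert bmi at [5, 17, 31] -> counters=[0,0,0,0,0,1,0,0,0,1,2,0,0,0,1,0,0,1,0,0,4,2,2,2,2,0,3,0,0,0,0,3,0,0,0,0,0,0,3,0,0,0]
Final counters=[0,0,0,0,0,1,0,0,0,1,2,0,0,0,1,0,0,1,0,0,4,2,2,2,2,0,3,0,0,0,0,3,0,0,0,0,0,0,3,0,0,0] -> counters[31]=3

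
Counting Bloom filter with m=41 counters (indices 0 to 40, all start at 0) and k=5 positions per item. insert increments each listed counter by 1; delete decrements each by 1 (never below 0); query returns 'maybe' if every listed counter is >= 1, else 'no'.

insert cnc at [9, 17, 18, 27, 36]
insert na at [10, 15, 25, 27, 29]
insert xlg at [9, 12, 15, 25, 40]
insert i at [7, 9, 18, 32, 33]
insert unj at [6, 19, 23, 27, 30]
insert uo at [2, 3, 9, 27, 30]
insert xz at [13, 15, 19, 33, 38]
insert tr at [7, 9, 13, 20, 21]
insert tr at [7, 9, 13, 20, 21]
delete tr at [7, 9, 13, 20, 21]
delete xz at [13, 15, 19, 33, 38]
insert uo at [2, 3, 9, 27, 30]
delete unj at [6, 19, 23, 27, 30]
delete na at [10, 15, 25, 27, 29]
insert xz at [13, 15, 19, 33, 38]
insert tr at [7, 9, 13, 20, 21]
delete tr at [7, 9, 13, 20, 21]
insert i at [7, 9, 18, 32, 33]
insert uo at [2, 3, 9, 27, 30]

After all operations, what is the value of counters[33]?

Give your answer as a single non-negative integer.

Step 1: insert cnc at [9, 17, 18, 27, 36] -> counters=[0,0,0,0,0,0,0,0,0,1,0,0,0,0,0,0,0,1,1,0,0,0,0,0,0,0,0,1,0,0,0,0,0,0,0,0,1,0,0,0,0]
Step 2: insert na at [10, 15, 25, 27, 29] -> counters=[0,0,0,0,0,0,0,0,0,1,1,0,0,0,0,1,0,1,1,0,0,0,0,0,0,1,0,2,0,1,0,0,0,0,0,0,1,0,0,0,0]
Step 3: insert xlg at [9, 12, 15, 25, 40] -> counters=[0,0,0,0,0,0,0,0,0,2,1,0,1,0,0,2,0,1,1,0,0,0,0,0,0,2,0,2,0,1,0,0,0,0,0,0,1,0,0,0,1]
Step 4: insert i at [7, 9, 18, 32, 33] -> counters=[0,0,0,0,0,0,0,1,0,3,1,0,1,0,0,2,0,1,2,0,0,0,0,0,0,2,0,2,0,1,0,0,1,1,0,0,1,0,0,0,1]
Step 5: insert unj at [6, 19, 23, 27, 30] -> counters=[0,0,0,0,0,0,1,1,0,3,1,0,1,0,0,2,0,1,2,1,0,0,0,1,0,2,0,3,0,1,1,0,1,1,0,0,1,0,0,0,1]
Step 6: insert uo at [2, 3, 9, 27, 30] -> counters=[0,0,1,1,0,0,1,1,0,4,1,0,1,0,0,2,0,1,2,1,0,0,0,1,0,2,0,4,0,1,2,0,1,1,0,0,1,0,0,0,1]
Step 7: insert xz at [13, 15, 19, 33, 38] -> counters=[0,0,1,1,0,0,1,1,0,4,1,0,1,1,0,3,0,1,2,2,0,0,0,1,0,2,0,4,0,1,2,0,1,2,0,0,1,0,1,0,1]
Step 8: insert tr at [7, 9, 13, 20, 21] -> counters=[0,0,1,1,0,0,1,2,0,5,1,0,1,2,0,3,0,1,2,2,1,1,0,1,0,2,0,4,0,1,2,0,1,2,0,0,1,0,1,0,1]
Step 9: insert tr at [7, 9, 13, 20, 21] -> counters=[0,0,1,1,0,0,1,3,0,6,1,0,1,3,0,3,0,1,2,2,2,2,0,1,0,2,0,4,0,1,2,0,1,2,0,0,1,0,1,0,1]
Step 10: delete tr at [7, 9, 13, 20, 21] -> counters=[0,0,1,1,0,0,1,2,0,5,1,0,1,2,0,3,0,1,2,2,1,1,0,1,0,2,0,4,0,1,2,0,1,2,0,0,1,0,1,0,1]
Step 11: delete xz at [13, 15, 19, 33, 38] -> counters=[0,0,1,1,0,0,1,2,0,5,1,0,1,1,0,2,0,1,2,1,1,1,0,1,0,2,0,4,0,1,2,0,1,1,0,0,1,0,0,0,1]
Step 12: insert uo at [2, 3, 9, 27, 30] -> counters=[0,0,2,2,0,0,1,2,0,6,1,0,1,1,0,2,0,1,2,1,1,1,0,1,0,2,0,5,0,1,3,0,1,1,0,0,1,0,0,0,1]
Step 13: delete unj at [6, 19, 23, 27, 30] -> counters=[0,0,2,2,0,0,0,2,0,6,1,0,1,1,0,2,0,1,2,0,1,1,0,0,0,2,0,4,0,1,2,0,1,1,0,0,1,0,0,0,1]
Step 14: delete na at [10, 15, 25, 27, 29] -> counters=[0,0,2,2,0,0,0,2,0,6,0,0,1,1,0,1,0,1,2,0,1,1,0,0,0,1,0,3,0,0,2,0,1,1,0,0,1,0,0,0,1]
Step 15: insert xz at [13, 15, 19, 33, 38] -> counters=[0,0,2,2,0,0,0,2,0,6,0,0,1,2,0,2,0,1,2,1,1,1,0,0,0,1,0,3,0,0,2,0,1,2,0,0,1,0,1,0,1]
Step 16: insert tr at [7, 9, 13, 20, 21] -> counters=[0,0,2,2,0,0,0,3,0,7,0,0,1,3,0,2,0,1,2,1,2,2,0,0,0,1,0,3,0,0,2,0,1,2,0,0,1,0,1,0,1]
Step 17: delete tr at [7, 9, 13, 20, 21] -> counters=[0,0,2,2,0,0,0,2,0,6,0,0,1,2,0,2,0,1,2,1,1,1,0,0,0,1,0,3,0,0,2,0,1,2,0,0,1,0,1,0,1]
Step 18: insert i at [7, 9, 18, 32, 33] -> counters=[0,0,2,2,0,0,0,3,0,7,0,0,1,2,0,2,0,1,3,1,1,1,0,0,0,1,0,3,0,0,2,0,2,3,0,0,1,0,1,0,1]
Step 19: insert uo at [2, 3, 9, 27, 30] -> counters=[0,0,3,3,0,0,0,3,0,8,0,0,1,2,0,2,0,1,3,1,1,1,0,0,0,1,0,4,0,0,3,0,2,3,0,0,1,0,1,0,1]
Final counters=[0,0,3,3,0,0,0,3,0,8,0,0,1,2,0,2,0,1,3,1,1,1,0,0,0,1,0,4,0,0,3,0,2,3,0,0,1,0,1,0,1] -> counters[33]=3

Answer: 3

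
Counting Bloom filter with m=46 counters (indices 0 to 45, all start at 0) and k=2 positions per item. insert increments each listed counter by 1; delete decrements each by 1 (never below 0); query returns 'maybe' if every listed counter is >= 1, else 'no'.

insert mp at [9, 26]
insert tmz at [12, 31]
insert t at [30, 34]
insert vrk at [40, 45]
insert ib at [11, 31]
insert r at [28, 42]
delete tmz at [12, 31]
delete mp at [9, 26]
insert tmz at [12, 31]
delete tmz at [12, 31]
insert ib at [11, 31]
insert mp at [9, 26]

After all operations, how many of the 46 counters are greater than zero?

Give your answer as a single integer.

Step 1: insert mp at [9, 26] -> counters=[0,0,0,0,0,0,0,0,0,1,0,0,0,0,0,0,0,0,0,0,0,0,0,0,0,0,1,0,0,0,0,0,0,0,0,0,0,0,0,0,0,0,0,0,0,0]
Step 2: insert tmz at [12, 31] -> counters=[0,0,0,0,0,0,0,0,0,1,0,0,1,0,0,0,0,0,0,0,0,0,0,0,0,0,1,0,0,0,0,1,0,0,0,0,0,0,0,0,0,0,0,0,0,0]
Step 3: insert t at [30, 34] -> counters=[0,0,0,0,0,0,0,0,0,1,0,0,1,0,0,0,0,0,0,0,0,0,0,0,0,0,1,0,0,0,1,1,0,0,1,0,0,0,0,0,0,0,0,0,0,0]
Step 4: insert vrk at [40, 45] -> counters=[0,0,0,0,0,0,0,0,0,1,0,0,1,0,0,0,0,0,0,0,0,0,0,0,0,0,1,0,0,0,1,1,0,0,1,0,0,0,0,0,1,0,0,0,0,1]
Step 5: insert ib at [11, 31] -> counters=[0,0,0,0,0,0,0,0,0,1,0,1,1,0,0,0,0,0,0,0,0,0,0,0,0,0,1,0,0,0,1,2,0,0,1,0,0,0,0,0,1,0,0,0,0,1]
Step 6: insert r at [28, 42] -> counters=[0,0,0,0,0,0,0,0,0,1,0,1,1,0,0,0,0,0,0,0,0,0,0,0,0,0,1,0,1,0,1,2,0,0,1,0,0,0,0,0,1,0,1,0,0,1]
Step 7: delete tmz at [12, 31] -> counters=[0,0,0,0,0,0,0,0,0,1,0,1,0,0,0,0,0,0,0,0,0,0,0,0,0,0,1,0,1,0,1,1,0,0,1,0,0,0,0,0,1,0,1,0,0,1]
Step 8: delete mp at [9, 26] -> counters=[0,0,0,0,0,0,0,0,0,0,0,1,0,0,0,0,0,0,0,0,0,0,0,0,0,0,0,0,1,0,1,1,0,0,1,0,0,0,0,0,1,0,1,0,0,1]
Step 9: insert tmz at [12, 31] -> counters=[0,0,0,0,0,0,0,0,0,0,0,1,1,0,0,0,0,0,0,0,0,0,0,0,0,0,0,0,1,0,1,2,0,0,1,0,0,0,0,0,1,0,1,0,0,1]
Step 10: delete tmz at [12, 31] -> counters=[0,0,0,0,0,0,0,0,0,0,0,1,0,0,0,0,0,0,0,0,0,0,0,0,0,0,0,0,1,0,1,1,0,0,1,0,0,0,0,0,1,0,1,0,0,1]
Step 11: insert ib at [11, 31] -> counters=[0,0,0,0,0,0,0,0,0,0,0,2,0,0,0,0,0,0,0,0,0,0,0,0,0,0,0,0,1,0,1,2,0,0,1,0,0,0,0,0,1,0,1,0,0,1]
Step 12: insert mp at [9, 26] -> counters=[0,0,0,0,0,0,0,0,0,1,0,2,0,0,0,0,0,0,0,0,0,0,0,0,0,0,1,0,1,0,1,2,0,0,1,0,0,0,0,0,1,0,1,0,0,1]
Final counters=[0,0,0,0,0,0,0,0,0,1,0,2,0,0,0,0,0,0,0,0,0,0,0,0,0,0,1,0,1,0,1,2,0,0,1,0,0,0,0,0,1,0,1,0,0,1] -> 10 nonzero

Answer: 10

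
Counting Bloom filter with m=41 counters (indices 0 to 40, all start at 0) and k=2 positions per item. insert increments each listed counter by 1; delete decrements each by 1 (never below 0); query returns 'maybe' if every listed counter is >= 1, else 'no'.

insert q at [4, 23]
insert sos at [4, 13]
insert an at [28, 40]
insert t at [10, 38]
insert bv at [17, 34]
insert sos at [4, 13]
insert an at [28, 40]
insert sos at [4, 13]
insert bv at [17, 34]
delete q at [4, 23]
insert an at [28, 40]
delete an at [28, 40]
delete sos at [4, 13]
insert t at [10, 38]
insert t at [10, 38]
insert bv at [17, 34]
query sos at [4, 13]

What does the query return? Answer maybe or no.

Step 1: insert q at [4, 23] -> counters=[0,0,0,0,1,0,0,0,0,0,0,0,0,0,0,0,0,0,0,0,0,0,0,1,0,0,0,0,0,0,0,0,0,0,0,0,0,0,0,0,0]
Step 2: insert sos at [4, 13] -> counters=[0,0,0,0,2,0,0,0,0,0,0,0,0,1,0,0,0,0,0,0,0,0,0,1,0,0,0,0,0,0,0,0,0,0,0,0,0,0,0,0,0]
Step 3: insert an at [28, 40] -> counters=[0,0,0,0,2,0,0,0,0,0,0,0,0,1,0,0,0,0,0,0,0,0,0,1,0,0,0,0,1,0,0,0,0,0,0,0,0,0,0,0,1]
Step 4: insert t at [10, 38] -> counters=[0,0,0,0,2,0,0,0,0,0,1,0,0,1,0,0,0,0,0,0,0,0,0,1,0,0,0,0,1,0,0,0,0,0,0,0,0,0,1,0,1]
Step 5: insert bv at [17, 34] -> counters=[0,0,0,0,2,0,0,0,0,0,1,0,0,1,0,0,0,1,0,0,0,0,0,1,0,0,0,0,1,0,0,0,0,0,1,0,0,0,1,0,1]
Step 6: insert sos at [4, 13] -> counters=[0,0,0,0,3,0,0,0,0,0,1,0,0,2,0,0,0,1,0,0,0,0,0,1,0,0,0,0,1,0,0,0,0,0,1,0,0,0,1,0,1]
Step 7: insert an at [28, 40] -> counters=[0,0,0,0,3,0,0,0,0,0,1,0,0,2,0,0,0,1,0,0,0,0,0,1,0,0,0,0,2,0,0,0,0,0,1,0,0,0,1,0,2]
Step 8: insert sos at [4, 13] -> counters=[0,0,0,0,4,0,0,0,0,0,1,0,0,3,0,0,0,1,0,0,0,0,0,1,0,0,0,0,2,0,0,0,0,0,1,0,0,0,1,0,2]
Step 9: insert bv at [17, 34] -> counters=[0,0,0,0,4,0,0,0,0,0,1,0,0,3,0,0,0,2,0,0,0,0,0,1,0,0,0,0,2,0,0,0,0,0,2,0,0,0,1,0,2]
Step 10: delete q at [4, 23] -> counters=[0,0,0,0,3,0,0,0,0,0,1,0,0,3,0,0,0,2,0,0,0,0,0,0,0,0,0,0,2,0,0,0,0,0,2,0,0,0,1,0,2]
Step 11: insert an at [28, 40] -> counters=[0,0,0,0,3,0,0,0,0,0,1,0,0,3,0,0,0,2,0,0,0,0,0,0,0,0,0,0,3,0,0,0,0,0,2,0,0,0,1,0,3]
Step 12: delete an at [28, 40] -> counters=[0,0,0,0,3,0,0,0,0,0,1,0,0,3,0,0,0,2,0,0,0,0,0,0,0,0,0,0,2,0,0,0,0,0,2,0,0,0,1,0,2]
Step 13: delete sos at [4, 13] -> counters=[0,0,0,0,2,0,0,0,0,0,1,0,0,2,0,0,0,2,0,0,0,0,0,0,0,0,0,0,2,0,0,0,0,0,2,0,0,0,1,0,2]
Step 14: insert t at [10, 38] -> counters=[0,0,0,0,2,0,0,0,0,0,2,0,0,2,0,0,0,2,0,0,0,0,0,0,0,0,0,0,2,0,0,0,0,0,2,0,0,0,2,0,2]
Step 15: insert t at [10, 38] -> counters=[0,0,0,0,2,0,0,0,0,0,3,0,0,2,0,0,0,2,0,0,0,0,0,0,0,0,0,0,2,0,0,0,0,0,2,0,0,0,3,0,2]
Step 16: insert bv at [17, 34] -> counters=[0,0,0,0,2,0,0,0,0,0,3,0,0,2,0,0,0,3,0,0,0,0,0,0,0,0,0,0,2,0,0,0,0,0,3,0,0,0,3,0,2]
Query sos: check counters[4]=2 counters[13]=2 -> maybe

Answer: maybe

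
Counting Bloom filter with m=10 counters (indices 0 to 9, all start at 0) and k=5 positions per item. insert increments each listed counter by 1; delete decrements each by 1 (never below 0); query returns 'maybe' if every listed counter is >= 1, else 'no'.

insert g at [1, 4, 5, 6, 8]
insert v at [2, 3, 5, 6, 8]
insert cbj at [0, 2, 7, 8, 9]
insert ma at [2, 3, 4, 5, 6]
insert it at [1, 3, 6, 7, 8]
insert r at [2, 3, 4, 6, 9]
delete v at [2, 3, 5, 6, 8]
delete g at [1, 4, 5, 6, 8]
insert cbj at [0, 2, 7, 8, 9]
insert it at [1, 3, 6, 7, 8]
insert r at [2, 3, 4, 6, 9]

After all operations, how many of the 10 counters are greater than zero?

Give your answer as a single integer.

Answer: 10

Derivation:
Step 1: insert g at [1, 4, 5, 6, 8] -> counters=[0,1,0,0,1,1,1,0,1,0]
Step 2: insert v at [2, 3, 5, 6, 8] -> counters=[0,1,1,1,1,2,2,0,2,0]
Step 3: insert cbj at [0, 2, 7, 8, 9] -> counters=[1,1,2,1,1,2,2,1,3,1]
Step 4: insert ma at [2, 3, 4, 5, 6] -> counters=[1,1,3,2,2,3,3,1,3,1]
Step 5: insert it at [1, 3, 6, 7, 8] -> counters=[1,2,3,3,2,3,4,2,4,1]
Step 6: insert r at [2, 3, 4, 6, 9] -> counters=[1,2,4,4,3,3,5,2,4,2]
Step 7: delete v at [2, 3, 5, 6, 8] -> counters=[1,2,3,3,3,2,4,2,3,2]
Step 8: delete g at [1, 4, 5, 6, 8] -> counters=[1,1,3,3,2,1,3,2,2,2]
Step 9: insert cbj at [0, 2, 7, 8, 9] -> counters=[2,1,4,3,2,1,3,3,3,3]
Step 10: insert it at [1, 3, 6, 7, 8] -> counters=[2,2,4,4,2,1,4,4,4,3]
Step 11: insert r at [2, 3, 4, 6, 9] -> counters=[2,2,5,5,3,1,5,4,4,4]
Final counters=[2,2,5,5,3,1,5,4,4,4] -> 10 nonzero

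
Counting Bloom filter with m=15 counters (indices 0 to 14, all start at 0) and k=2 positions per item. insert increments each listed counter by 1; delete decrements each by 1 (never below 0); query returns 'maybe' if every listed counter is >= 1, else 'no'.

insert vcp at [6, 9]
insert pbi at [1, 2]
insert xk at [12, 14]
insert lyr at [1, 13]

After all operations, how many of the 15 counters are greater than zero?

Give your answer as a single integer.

Answer: 7

Derivation:
Step 1: insert vcp at [6, 9] -> counters=[0,0,0,0,0,0,1,0,0,1,0,0,0,0,0]
Step 2: insert pbi at [1, 2] -> counters=[0,1,1,0,0,0,1,0,0,1,0,0,0,0,0]
Step 3: insert xk at [12, 14] -> counters=[0,1,1,0,0,0,1,0,0,1,0,0,1,0,1]
Step 4: insert lyr at [1, 13] -> counters=[0,2,1,0,0,0,1,0,0,1,0,0,1,1,1]
Final counters=[0,2,1,0,0,0,1,0,0,1,0,0,1,1,1] -> 7 nonzero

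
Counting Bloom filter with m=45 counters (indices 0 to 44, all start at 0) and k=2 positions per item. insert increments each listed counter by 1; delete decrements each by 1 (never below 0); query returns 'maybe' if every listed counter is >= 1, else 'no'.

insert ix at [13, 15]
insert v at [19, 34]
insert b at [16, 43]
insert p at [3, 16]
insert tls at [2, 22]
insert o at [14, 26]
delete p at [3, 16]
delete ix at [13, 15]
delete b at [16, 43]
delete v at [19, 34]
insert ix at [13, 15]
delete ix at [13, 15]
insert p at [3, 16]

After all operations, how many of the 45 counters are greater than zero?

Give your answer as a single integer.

Step 1: insert ix at [13, 15] -> counters=[0,0,0,0,0,0,0,0,0,0,0,0,0,1,0,1,0,0,0,0,0,0,0,0,0,0,0,0,0,0,0,0,0,0,0,0,0,0,0,0,0,0,0,0,0]
Step 2: insert v at [19, 34] -> counters=[0,0,0,0,0,0,0,0,0,0,0,0,0,1,0,1,0,0,0,1,0,0,0,0,0,0,0,0,0,0,0,0,0,0,1,0,0,0,0,0,0,0,0,0,0]
Step 3: insert b at [16, 43] -> counters=[0,0,0,0,0,0,0,0,0,0,0,0,0,1,0,1,1,0,0,1,0,0,0,0,0,0,0,0,0,0,0,0,0,0,1,0,0,0,0,0,0,0,0,1,0]
Step 4: insert p at [3, 16] -> counters=[0,0,0,1,0,0,0,0,0,0,0,0,0,1,0,1,2,0,0,1,0,0,0,0,0,0,0,0,0,0,0,0,0,0,1,0,0,0,0,0,0,0,0,1,0]
Step 5: insert tls at [2, 22] -> counters=[0,0,1,1,0,0,0,0,0,0,0,0,0,1,0,1,2,0,0,1,0,0,1,0,0,0,0,0,0,0,0,0,0,0,1,0,0,0,0,0,0,0,0,1,0]
Step 6: insert o at [14, 26] -> counters=[0,0,1,1,0,0,0,0,0,0,0,0,0,1,1,1,2,0,0,1,0,0,1,0,0,0,1,0,0,0,0,0,0,0,1,0,0,0,0,0,0,0,0,1,0]
Step 7: delete p at [3, 16] -> counters=[0,0,1,0,0,0,0,0,0,0,0,0,0,1,1,1,1,0,0,1,0,0,1,0,0,0,1,0,0,0,0,0,0,0,1,0,0,0,0,0,0,0,0,1,0]
Step 8: delete ix at [13, 15] -> counters=[0,0,1,0,0,0,0,0,0,0,0,0,0,0,1,0,1,0,0,1,0,0,1,0,0,0,1,0,0,0,0,0,0,0,1,0,0,0,0,0,0,0,0,1,0]
Step 9: delete b at [16, 43] -> counters=[0,0,1,0,0,0,0,0,0,0,0,0,0,0,1,0,0,0,0,1,0,0,1,0,0,0,1,0,0,0,0,0,0,0,1,0,0,0,0,0,0,0,0,0,0]
Step 10: delete v at [19, 34] -> counters=[0,0,1,0,0,0,0,0,0,0,0,0,0,0,1,0,0,0,0,0,0,0,1,0,0,0,1,0,0,0,0,0,0,0,0,0,0,0,0,0,0,0,0,0,0]
Step 11: insert ix at [13, 15] -> counters=[0,0,1,0,0,0,0,0,0,0,0,0,0,1,1,1,0,0,0,0,0,0,1,0,0,0,1,0,0,0,0,0,0,0,0,0,0,0,0,0,0,0,0,0,0]
Step 12: delete ix at [13, 15] -> counters=[0,0,1,0,0,0,0,0,0,0,0,0,0,0,1,0,0,0,0,0,0,0,1,0,0,0,1,0,0,0,0,0,0,0,0,0,0,0,0,0,0,0,0,0,0]
Step 13: insert p at [3, 16] -> counters=[0,0,1,1,0,0,0,0,0,0,0,0,0,0,1,0,1,0,0,0,0,0,1,0,0,0,1,0,0,0,0,0,0,0,0,0,0,0,0,0,0,0,0,0,0]
Final counters=[0,0,1,1,0,0,0,0,0,0,0,0,0,0,1,0,1,0,0,0,0,0,1,0,0,0,1,0,0,0,0,0,0,0,0,0,0,0,0,0,0,0,0,0,0] -> 6 nonzero

Answer: 6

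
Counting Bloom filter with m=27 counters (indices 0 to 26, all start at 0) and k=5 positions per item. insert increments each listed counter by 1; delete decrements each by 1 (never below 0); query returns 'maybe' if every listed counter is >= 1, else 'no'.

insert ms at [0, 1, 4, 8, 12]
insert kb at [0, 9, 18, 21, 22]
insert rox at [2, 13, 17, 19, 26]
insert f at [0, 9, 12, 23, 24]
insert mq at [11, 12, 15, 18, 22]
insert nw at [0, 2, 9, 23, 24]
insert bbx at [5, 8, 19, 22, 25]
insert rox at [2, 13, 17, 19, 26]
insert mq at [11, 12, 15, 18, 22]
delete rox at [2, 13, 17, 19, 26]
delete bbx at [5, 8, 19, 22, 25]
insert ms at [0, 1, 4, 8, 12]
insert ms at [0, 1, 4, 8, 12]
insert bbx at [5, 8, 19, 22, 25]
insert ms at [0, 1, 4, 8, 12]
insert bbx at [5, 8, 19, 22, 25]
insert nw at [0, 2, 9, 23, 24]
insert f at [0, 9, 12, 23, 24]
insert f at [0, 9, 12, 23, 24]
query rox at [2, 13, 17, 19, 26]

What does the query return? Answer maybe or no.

Step 1: insert ms at [0, 1, 4, 8, 12] -> counters=[1,1,0,0,1,0,0,0,1,0,0,0,1,0,0,0,0,0,0,0,0,0,0,0,0,0,0]
Step 2: insert kb at [0, 9, 18, 21, 22] -> counters=[2,1,0,0,1,0,0,0,1,1,0,0,1,0,0,0,0,0,1,0,0,1,1,0,0,0,0]
Step 3: insert rox at [2, 13, 17, 19, 26] -> counters=[2,1,1,0,1,0,0,0,1,1,0,0,1,1,0,0,0,1,1,1,0,1,1,0,0,0,1]
Step 4: insert f at [0, 9, 12, 23, 24] -> counters=[3,1,1,0,1,0,0,0,1,2,0,0,2,1,0,0,0,1,1,1,0,1,1,1,1,0,1]
Step 5: insert mq at [11, 12, 15, 18, 22] -> counters=[3,1,1,0,1,0,0,0,1,2,0,1,3,1,0,1,0,1,2,1,0,1,2,1,1,0,1]
Step 6: insert nw at [0, 2, 9, 23, 24] -> counters=[4,1,2,0,1,0,0,0,1,3,0,1,3,1,0,1,0,1,2,1,0,1,2,2,2,0,1]
Step 7: insert bbx at [5, 8, 19, 22, 25] -> counters=[4,1,2,0,1,1,0,0,2,3,0,1,3,1,0,1,0,1,2,2,0,1,3,2,2,1,1]
Step 8: insert rox at [2, 13, 17, 19, 26] -> counters=[4,1,3,0,1,1,0,0,2,3,0,1,3,2,0,1,0,2,2,3,0,1,3,2,2,1,2]
Step 9: insert mq at [11, 12, 15, 18, 22] -> counters=[4,1,3,0,1,1,0,0,2,3,0,2,4,2,0,2,0,2,3,3,0,1,4,2,2,1,2]
Step 10: delete rox at [2, 13, 17, 19, 26] -> counters=[4,1,2,0,1,1,0,0,2,3,0,2,4,1,0,2,0,1,3,2,0,1,4,2,2,1,1]
Step 11: delete bbx at [5, 8, 19, 22, 25] -> counters=[4,1,2,0,1,0,0,0,1,3,0,2,4,1,0,2,0,1,3,1,0,1,3,2,2,0,1]
Step 12: insert ms at [0, 1, 4, 8, 12] -> counters=[5,2,2,0,2,0,0,0,2,3,0,2,5,1,0,2,0,1,3,1,0,1,3,2,2,0,1]
Step 13: insert ms at [0, 1, 4, 8, 12] -> counters=[6,3,2,0,3,0,0,0,3,3,0,2,6,1,0,2,0,1,3,1,0,1,3,2,2,0,1]
Step 14: insert bbx at [5, 8, 19, 22, 25] -> counters=[6,3,2,0,3,1,0,0,4,3,0,2,6,1,0,2,0,1,3,2,0,1,4,2,2,1,1]
Step 15: insert ms at [0, 1, 4, 8, 12] -> counters=[7,4,2,0,4,1,0,0,5,3,0,2,7,1,0,2,0,1,3,2,0,1,4,2,2,1,1]
Step 16: insert bbx at [5, 8, 19, 22, 25] -> counters=[7,4,2,0,4,2,0,0,6,3,0,2,7,1,0,2,0,1,3,3,0,1,5,2,2,2,1]
Step 17: insert nw at [0, 2, 9, 23, 24] -> counters=[8,4,3,0,4,2,0,0,6,4,0,2,7,1,0,2,0,1,3,3,0,1,5,3,3,2,1]
Step 18: insert f at [0, 9, 12, 23, 24] -> counters=[9,4,3,0,4,2,0,0,6,5,0,2,8,1,0,2,0,1,3,3,0,1,5,4,4,2,1]
Step 19: insert f at [0, 9, 12, 23, 24] -> counters=[10,4,3,0,4,2,0,0,6,6,0,2,9,1,0,2,0,1,3,3,0,1,5,5,5,2,1]
Query rox: check counters[2]=3 counters[13]=1 counters[17]=1 counters[19]=3 counters[26]=1 -> maybe

Answer: maybe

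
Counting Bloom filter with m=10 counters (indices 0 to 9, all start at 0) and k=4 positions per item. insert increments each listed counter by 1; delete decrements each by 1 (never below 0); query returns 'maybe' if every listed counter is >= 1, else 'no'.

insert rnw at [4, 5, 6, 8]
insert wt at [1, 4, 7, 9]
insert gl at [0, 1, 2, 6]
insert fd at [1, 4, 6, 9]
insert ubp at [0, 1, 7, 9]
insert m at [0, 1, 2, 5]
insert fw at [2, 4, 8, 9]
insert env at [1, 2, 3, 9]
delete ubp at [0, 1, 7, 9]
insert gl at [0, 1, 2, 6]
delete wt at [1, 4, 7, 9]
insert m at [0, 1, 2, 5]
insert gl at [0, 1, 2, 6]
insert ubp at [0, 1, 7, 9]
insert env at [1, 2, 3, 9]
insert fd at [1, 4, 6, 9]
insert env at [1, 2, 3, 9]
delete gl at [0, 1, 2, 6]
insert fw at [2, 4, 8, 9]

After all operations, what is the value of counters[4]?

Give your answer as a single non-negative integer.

Answer: 5

Derivation:
Step 1: insert rnw at [4, 5, 6, 8] -> counters=[0,0,0,0,1,1,1,0,1,0]
Step 2: insert wt at [1, 4, 7, 9] -> counters=[0,1,0,0,2,1,1,1,1,1]
Step 3: insert gl at [0, 1, 2, 6] -> counters=[1,2,1,0,2,1,2,1,1,1]
Step 4: insert fd at [1, 4, 6, 9] -> counters=[1,3,1,0,3,1,3,1,1,2]
Step 5: insert ubp at [0, 1, 7, 9] -> counters=[2,4,1,0,3,1,3,2,1,3]
Step 6: insert m at [0, 1, 2, 5] -> counters=[3,5,2,0,3,2,3,2,1,3]
Step 7: insert fw at [2, 4, 8, 9] -> counters=[3,5,3,0,4,2,3,2,2,4]
Step 8: insert env at [1, 2, 3, 9] -> counters=[3,6,4,1,4,2,3,2,2,5]
Step 9: delete ubp at [0, 1, 7, 9] -> counters=[2,5,4,1,4,2,3,1,2,4]
Step 10: insert gl at [0, 1, 2, 6] -> counters=[3,6,5,1,4,2,4,1,2,4]
Step 11: delete wt at [1, 4, 7, 9] -> counters=[3,5,5,1,3,2,4,0,2,3]
Step 12: insert m at [0, 1, 2, 5] -> counters=[4,6,6,1,3,3,4,0,2,3]
Step 13: insert gl at [0, 1, 2, 6] -> counters=[5,7,7,1,3,3,5,0,2,3]
Step 14: insert ubp at [0, 1, 7, 9] -> counters=[6,8,7,1,3,3,5,1,2,4]
Step 15: insert env at [1, 2, 3, 9] -> counters=[6,9,8,2,3,3,5,1,2,5]
Step 16: insert fd at [1, 4, 6, 9] -> counters=[6,10,8,2,4,3,6,1,2,6]
Step 17: insert env at [1, 2, 3, 9] -> counters=[6,11,9,3,4,3,6,1,2,7]
Step 18: delete gl at [0, 1, 2, 6] -> counters=[5,10,8,3,4,3,5,1,2,7]
Step 19: insert fw at [2, 4, 8, 9] -> counters=[5,10,9,3,5,3,5,1,3,8]
Final counters=[5,10,9,3,5,3,5,1,3,8] -> counters[4]=5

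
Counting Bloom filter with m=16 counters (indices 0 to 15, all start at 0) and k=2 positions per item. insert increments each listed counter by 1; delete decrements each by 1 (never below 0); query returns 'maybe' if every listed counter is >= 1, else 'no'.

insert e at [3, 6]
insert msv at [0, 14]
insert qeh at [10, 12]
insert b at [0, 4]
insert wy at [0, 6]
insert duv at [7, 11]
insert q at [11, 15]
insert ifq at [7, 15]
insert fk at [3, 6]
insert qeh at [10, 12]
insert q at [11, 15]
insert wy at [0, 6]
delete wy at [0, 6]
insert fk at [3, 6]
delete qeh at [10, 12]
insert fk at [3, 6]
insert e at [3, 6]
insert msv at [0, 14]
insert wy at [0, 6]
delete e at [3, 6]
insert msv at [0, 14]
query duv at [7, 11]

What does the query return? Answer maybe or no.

Step 1: insert e at [3, 6] -> counters=[0,0,0,1,0,0,1,0,0,0,0,0,0,0,0,0]
Step 2: insert msv at [0, 14] -> counters=[1,0,0,1,0,0,1,0,0,0,0,0,0,0,1,0]
Step 3: insert qeh at [10, 12] -> counters=[1,0,0,1,0,0,1,0,0,0,1,0,1,0,1,0]
Step 4: insert b at [0, 4] -> counters=[2,0,0,1,1,0,1,0,0,0,1,0,1,0,1,0]
Step 5: insert wy at [0, 6] -> counters=[3,0,0,1,1,0,2,0,0,0,1,0,1,0,1,0]
Step 6: insert duv at [7, 11] -> counters=[3,0,0,1,1,0,2,1,0,0,1,1,1,0,1,0]
Step 7: insert q at [11, 15] -> counters=[3,0,0,1,1,0,2,1,0,0,1,2,1,0,1,1]
Step 8: insert ifq at [7, 15] -> counters=[3,0,0,1,1,0,2,2,0,0,1,2,1,0,1,2]
Step 9: insert fk at [3, 6] -> counters=[3,0,0,2,1,0,3,2,0,0,1,2,1,0,1,2]
Step 10: insert qeh at [10, 12] -> counters=[3,0,0,2,1,0,3,2,0,0,2,2,2,0,1,2]
Step 11: insert q at [11, 15] -> counters=[3,0,0,2,1,0,3,2,0,0,2,3,2,0,1,3]
Step 12: insert wy at [0, 6] -> counters=[4,0,0,2,1,0,4,2,0,0,2,3,2,0,1,3]
Step 13: delete wy at [0, 6] -> counters=[3,0,0,2,1,0,3,2,0,0,2,3,2,0,1,3]
Step 14: insert fk at [3, 6] -> counters=[3,0,0,3,1,0,4,2,0,0,2,3,2,0,1,3]
Step 15: delete qeh at [10, 12] -> counters=[3,0,0,3,1,0,4,2,0,0,1,3,1,0,1,3]
Step 16: insert fk at [3, 6] -> counters=[3,0,0,4,1,0,5,2,0,0,1,3,1,0,1,3]
Step 17: insert e at [3, 6] -> counters=[3,0,0,5,1,0,6,2,0,0,1,3,1,0,1,3]
Step 18: insert msv at [0, 14] -> counters=[4,0,0,5,1,0,6,2,0,0,1,3,1,0,2,3]
Step 19: insert wy at [0, 6] -> counters=[5,0,0,5,1,0,7,2,0,0,1,3,1,0,2,3]
Step 20: delete e at [3, 6] -> counters=[5,0,0,4,1,0,6,2,0,0,1,3,1,0,2,3]
Step 21: insert msv at [0, 14] -> counters=[6,0,0,4,1,0,6,2,0,0,1,3,1,0,3,3]
Query duv: check counters[7]=2 counters[11]=3 -> maybe

Answer: maybe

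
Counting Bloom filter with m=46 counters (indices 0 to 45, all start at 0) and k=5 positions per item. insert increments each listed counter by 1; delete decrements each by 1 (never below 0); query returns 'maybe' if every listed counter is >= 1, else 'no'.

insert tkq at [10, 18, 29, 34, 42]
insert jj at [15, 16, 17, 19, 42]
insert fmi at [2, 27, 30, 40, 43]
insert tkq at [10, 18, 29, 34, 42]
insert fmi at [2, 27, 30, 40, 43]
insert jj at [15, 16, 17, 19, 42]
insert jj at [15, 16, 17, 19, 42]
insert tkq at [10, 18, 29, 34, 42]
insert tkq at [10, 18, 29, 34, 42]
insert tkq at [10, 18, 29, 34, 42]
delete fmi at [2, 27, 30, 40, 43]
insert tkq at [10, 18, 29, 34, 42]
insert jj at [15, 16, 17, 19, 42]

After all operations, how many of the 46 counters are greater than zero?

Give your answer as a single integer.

Step 1: insert tkq at [10, 18, 29, 34, 42] -> counters=[0,0,0,0,0,0,0,0,0,0,1,0,0,0,0,0,0,0,1,0,0,0,0,0,0,0,0,0,0,1,0,0,0,0,1,0,0,0,0,0,0,0,1,0,0,0]
Step 2: insert jj at [15, 16, 17, 19, 42] -> counters=[0,0,0,0,0,0,0,0,0,0,1,0,0,0,0,1,1,1,1,1,0,0,0,0,0,0,0,0,0,1,0,0,0,0,1,0,0,0,0,0,0,0,2,0,0,0]
Step 3: insert fmi at [2, 27, 30, 40, 43] -> counters=[0,0,1,0,0,0,0,0,0,0,1,0,0,0,0,1,1,1,1,1,0,0,0,0,0,0,0,1,0,1,1,0,0,0,1,0,0,0,0,0,1,0,2,1,0,0]
Step 4: insert tkq at [10, 18, 29, 34, 42] -> counters=[0,0,1,0,0,0,0,0,0,0,2,0,0,0,0,1,1,1,2,1,0,0,0,0,0,0,0,1,0,2,1,0,0,0,2,0,0,0,0,0,1,0,3,1,0,0]
Step 5: insert fmi at [2, 27, 30, 40, 43] -> counters=[0,0,2,0,0,0,0,0,0,0,2,0,0,0,0,1,1,1,2,1,0,0,0,0,0,0,0,2,0,2,2,0,0,0,2,0,0,0,0,0,2,0,3,2,0,0]
Step 6: insert jj at [15, 16, 17, 19, 42] -> counters=[0,0,2,0,0,0,0,0,0,0,2,0,0,0,0,2,2,2,2,2,0,0,0,0,0,0,0,2,0,2,2,0,0,0,2,0,0,0,0,0,2,0,4,2,0,0]
Step 7: insert jj at [15, 16, 17, 19, 42] -> counters=[0,0,2,0,0,0,0,0,0,0,2,0,0,0,0,3,3,3,2,3,0,0,0,0,0,0,0,2,0,2,2,0,0,0,2,0,0,0,0,0,2,0,5,2,0,0]
Step 8: insert tkq at [10, 18, 29, 34, 42] -> counters=[0,0,2,0,0,0,0,0,0,0,3,0,0,0,0,3,3,3,3,3,0,0,0,0,0,0,0,2,0,3,2,0,0,0,3,0,0,0,0,0,2,0,6,2,0,0]
Step 9: insert tkq at [10, 18, 29, 34, 42] -> counters=[0,0,2,0,0,0,0,0,0,0,4,0,0,0,0,3,3,3,4,3,0,0,0,0,0,0,0,2,0,4,2,0,0,0,4,0,0,0,0,0,2,0,7,2,0,0]
Step 10: insert tkq at [10, 18, 29, 34, 42] -> counters=[0,0,2,0,0,0,0,0,0,0,5,0,0,0,0,3,3,3,5,3,0,0,0,0,0,0,0,2,0,5,2,0,0,0,5,0,0,0,0,0,2,0,8,2,0,0]
Step 11: delete fmi at [2, 27, 30, 40, 43] -> counters=[0,0,1,0,0,0,0,0,0,0,5,0,0,0,0,3,3,3,5,3,0,0,0,0,0,0,0,1,0,5,1,0,0,0,5,0,0,0,0,0,1,0,8,1,0,0]
Step 12: insert tkq at [10, 18, 29, 34, 42] -> counters=[0,0,1,0,0,0,0,0,0,0,6,0,0,0,0,3,3,3,6,3,0,0,0,0,0,0,0,1,0,6,1,0,0,0,6,0,0,0,0,0,1,0,9,1,0,0]
Step 13: insert jj at [15, 16, 17, 19, 42] -> counters=[0,0,1,0,0,0,0,0,0,0,6,0,0,0,0,4,4,4,6,4,0,0,0,0,0,0,0,1,0,6,1,0,0,0,6,0,0,0,0,0,1,0,10,1,0,0]
Final counters=[0,0,1,0,0,0,0,0,0,0,6,0,0,0,0,4,4,4,6,4,0,0,0,0,0,0,0,1,0,6,1,0,0,0,6,0,0,0,0,0,1,0,10,1,0,0] -> 14 nonzero

Answer: 14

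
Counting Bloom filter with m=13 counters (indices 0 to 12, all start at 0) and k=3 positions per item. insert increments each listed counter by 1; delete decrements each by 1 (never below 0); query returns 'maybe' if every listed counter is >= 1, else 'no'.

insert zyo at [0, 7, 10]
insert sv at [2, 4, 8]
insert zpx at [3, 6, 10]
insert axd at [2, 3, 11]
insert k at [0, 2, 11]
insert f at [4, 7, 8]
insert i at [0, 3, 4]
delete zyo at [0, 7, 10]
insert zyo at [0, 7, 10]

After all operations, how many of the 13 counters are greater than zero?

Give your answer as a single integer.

Step 1: insert zyo at [0, 7, 10] -> counters=[1,0,0,0,0,0,0,1,0,0,1,0,0]
Step 2: insert sv at [2, 4, 8] -> counters=[1,0,1,0,1,0,0,1,1,0,1,0,0]
Step 3: insert zpx at [3, 6, 10] -> counters=[1,0,1,1,1,0,1,1,1,0,2,0,0]
Step 4: insert axd at [2, 3, 11] -> counters=[1,0,2,2,1,0,1,1,1,0,2,1,0]
Step 5: insert k at [0, 2, 11] -> counters=[2,0,3,2,1,0,1,1,1,0,2,2,0]
Step 6: insert f at [4, 7, 8] -> counters=[2,0,3,2,2,0,1,2,2,0,2,2,0]
Step 7: insert i at [0, 3, 4] -> counters=[3,0,3,3,3,0,1,2,2,0,2,2,0]
Step 8: delete zyo at [0, 7, 10] -> counters=[2,0,3,3,3,0,1,1,2,0,1,2,0]
Step 9: insert zyo at [0, 7, 10] -> counters=[3,0,3,3,3,0,1,2,2,0,2,2,0]
Final counters=[3,0,3,3,3,0,1,2,2,0,2,2,0] -> 9 nonzero

Answer: 9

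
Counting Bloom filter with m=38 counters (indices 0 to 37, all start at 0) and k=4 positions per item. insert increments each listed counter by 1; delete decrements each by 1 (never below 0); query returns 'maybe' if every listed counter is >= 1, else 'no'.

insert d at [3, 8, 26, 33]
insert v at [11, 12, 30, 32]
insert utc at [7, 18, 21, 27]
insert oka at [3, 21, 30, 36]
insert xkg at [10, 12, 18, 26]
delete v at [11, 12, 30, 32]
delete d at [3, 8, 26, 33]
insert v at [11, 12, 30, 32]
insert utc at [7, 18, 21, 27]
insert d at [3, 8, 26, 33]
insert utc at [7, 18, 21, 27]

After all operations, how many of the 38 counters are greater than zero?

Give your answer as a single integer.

Answer: 14

Derivation:
Step 1: insert d at [3, 8, 26, 33] -> counters=[0,0,0,1,0,0,0,0,1,0,0,0,0,0,0,0,0,0,0,0,0,0,0,0,0,0,1,0,0,0,0,0,0,1,0,0,0,0]
Step 2: insert v at [11, 12, 30, 32] -> counters=[0,0,0,1,0,0,0,0,1,0,0,1,1,0,0,0,0,0,0,0,0,0,0,0,0,0,1,0,0,0,1,0,1,1,0,0,0,0]
Step 3: insert utc at [7, 18, 21, 27] -> counters=[0,0,0,1,0,0,0,1,1,0,0,1,1,0,0,0,0,0,1,0,0,1,0,0,0,0,1,1,0,0,1,0,1,1,0,0,0,0]
Step 4: insert oka at [3, 21, 30, 36] -> counters=[0,0,0,2,0,0,0,1,1,0,0,1,1,0,0,0,0,0,1,0,0,2,0,0,0,0,1,1,0,0,2,0,1,1,0,0,1,0]
Step 5: insert xkg at [10, 12, 18, 26] -> counters=[0,0,0,2,0,0,0,1,1,0,1,1,2,0,0,0,0,0,2,0,0,2,0,0,0,0,2,1,0,0,2,0,1,1,0,0,1,0]
Step 6: delete v at [11, 12, 30, 32] -> counters=[0,0,0,2,0,0,0,1,1,0,1,0,1,0,0,0,0,0,2,0,0,2,0,0,0,0,2,1,0,0,1,0,0,1,0,0,1,0]
Step 7: delete d at [3, 8, 26, 33] -> counters=[0,0,0,1,0,0,0,1,0,0,1,0,1,0,0,0,0,0,2,0,0,2,0,0,0,0,1,1,0,0,1,0,0,0,0,0,1,0]
Step 8: insert v at [11, 12, 30, 32] -> counters=[0,0,0,1,0,0,0,1,0,0,1,1,2,0,0,0,0,0,2,0,0,2,0,0,0,0,1,1,0,0,2,0,1,0,0,0,1,0]
Step 9: insert utc at [7, 18, 21, 27] -> counters=[0,0,0,1,0,0,0,2,0,0,1,1,2,0,0,0,0,0,3,0,0,3,0,0,0,0,1,2,0,0,2,0,1,0,0,0,1,0]
Step 10: insert d at [3, 8, 26, 33] -> counters=[0,0,0,2,0,0,0,2,1,0,1,1,2,0,0,0,0,0,3,0,0,3,0,0,0,0,2,2,0,0,2,0,1,1,0,0,1,0]
Step 11: insert utc at [7, 18, 21, 27] -> counters=[0,0,0,2,0,0,0,3,1,0,1,1,2,0,0,0,0,0,4,0,0,4,0,0,0,0,2,3,0,0,2,0,1,1,0,0,1,0]
Final counters=[0,0,0,2,0,0,0,3,1,0,1,1,2,0,0,0,0,0,4,0,0,4,0,0,0,0,2,3,0,0,2,0,1,1,0,0,1,0] -> 14 nonzero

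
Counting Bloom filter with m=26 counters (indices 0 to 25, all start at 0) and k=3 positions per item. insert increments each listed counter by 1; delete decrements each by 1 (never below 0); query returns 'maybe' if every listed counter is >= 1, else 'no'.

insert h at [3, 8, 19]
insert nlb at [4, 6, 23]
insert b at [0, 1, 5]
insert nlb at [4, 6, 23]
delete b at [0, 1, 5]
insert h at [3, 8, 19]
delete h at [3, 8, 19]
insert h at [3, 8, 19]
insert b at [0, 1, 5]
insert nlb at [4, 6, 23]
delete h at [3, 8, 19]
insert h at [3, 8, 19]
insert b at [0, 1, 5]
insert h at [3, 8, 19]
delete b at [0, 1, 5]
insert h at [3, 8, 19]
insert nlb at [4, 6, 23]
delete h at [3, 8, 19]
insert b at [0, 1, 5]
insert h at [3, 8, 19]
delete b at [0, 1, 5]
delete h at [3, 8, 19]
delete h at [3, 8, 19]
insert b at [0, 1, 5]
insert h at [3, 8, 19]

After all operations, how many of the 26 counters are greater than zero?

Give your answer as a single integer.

Step 1: insert h at [3, 8, 19] -> counters=[0,0,0,1,0,0,0,0,1,0,0,0,0,0,0,0,0,0,0,1,0,0,0,0,0,0]
Step 2: insert nlb at [4, 6, 23] -> counters=[0,0,0,1,1,0,1,0,1,0,0,0,0,0,0,0,0,0,0,1,0,0,0,1,0,0]
Step 3: insert b at [0, 1, 5] -> counters=[1,1,0,1,1,1,1,0,1,0,0,0,0,0,0,0,0,0,0,1,0,0,0,1,0,0]
Step 4: insert nlb at [4, 6, 23] -> counters=[1,1,0,1,2,1,2,0,1,0,0,0,0,0,0,0,0,0,0,1,0,0,0,2,0,0]
Step 5: delete b at [0, 1, 5] -> counters=[0,0,0,1,2,0,2,0,1,0,0,0,0,0,0,0,0,0,0,1,0,0,0,2,0,0]
Step 6: insert h at [3, 8, 19] -> counters=[0,0,0,2,2,0,2,0,2,0,0,0,0,0,0,0,0,0,0,2,0,0,0,2,0,0]
Step 7: delete h at [3, 8, 19] -> counters=[0,0,0,1,2,0,2,0,1,0,0,0,0,0,0,0,0,0,0,1,0,0,0,2,0,0]
Step 8: insert h at [3, 8, 19] -> counters=[0,0,0,2,2,0,2,0,2,0,0,0,0,0,0,0,0,0,0,2,0,0,0,2,0,0]
Step 9: insert b at [0, 1, 5] -> counters=[1,1,0,2,2,1,2,0,2,0,0,0,0,0,0,0,0,0,0,2,0,0,0,2,0,0]
Step 10: insert nlb at [4, 6, 23] -> counters=[1,1,0,2,3,1,3,0,2,0,0,0,0,0,0,0,0,0,0,2,0,0,0,3,0,0]
Step 11: delete h at [3, 8, 19] -> counters=[1,1,0,1,3,1,3,0,1,0,0,0,0,0,0,0,0,0,0,1,0,0,0,3,0,0]
Step 12: insert h at [3, 8, 19] -> counters=[1,1,0,2,3,1,3,0,2,0,0,0,0,0,0,0,0,0,0,2,0,0,0,3,0,0]
Step 13: insert b at [0, 1, 5] -> counters=[2,2,0,2,3,2,3,0,2,0,0,0,0,0,0,0,0,0,0,2,0,0,0,3,0,0]
Step 14: insert h at [3, 8, 19] -> counters=[2,2,0,3,3,2,3,0,3,0,0,0,0,0,0,0,0,0,0,3,0,0,0,3,0,0]
Step 15: delete b at [0, 1, 5] -> counters=[1,1,0,3,3,1,3,0,3,0,0,0,0,0,0,0,0,0,0,3,0,0,0,3,0,0]
Step 16: insert h at [3, 8, 19] -> counters=[1,1,0,4,3,1,3,0,4,0,0,0,0,0,0,0,0,0,0,4,0,0,0,3,0,0]
Step 17: insert nlb at [4, 6, 23] -> counters=[1,1,0,4,4,1,4,0,4,0,0,0,0,0,0,0,0,0,0,4,0,0,0,4,0,0]
Step 18: delete h at [3, 8, 19] -> counters=[1,1,0,3,4,1,4,0,3,0,0,0,0,0,0,0,0,0,0,3,0,0,0,4,0,0]
Step 19: insert b at [0, 1, 5] -> counters=[2,2,0,3,4,2,4,0,3,0,0,0,0,0,0,0,0,0,0,3,0,0,0,4,0,0]
Step 20: insert h at [3, 8, 19] -> counters=[2,2,0,4,4,2,4,0,4,0,0,0,0,0,0,0,0,0,0,4,0,0,0,4,0,0]
Step 21: delete b at [0, 1, 5] -> counters=[1,1,0,4,4,1,4,0,4,0,0,0,0,0,0,0,0,0,0,4,0,0,0,4,0,0]
Step 22: delete h at [3, 8, 19] -> counters=[1,1,0,3,4,1,4,0,3,0,0,0,0,0,0,0,0,0,0,3,0,0,0,4,0,0]
Step 23: delete h at [3, 8, 19] -> counters=[1,1,0,2,4,1,4,0,2,0,0,0,0,0,0,0,0,0,0,2,0,0,0,4,0,0]
Step 24: insert b at [0, 1, 5] -> counters=[2,2,0,2,4,2,4,0,2,0,0,0,0,0,0,0,0,0,0,2,0,0,0,4,0,0]
Step 25: insert h at [3, 8, 19] -> counters=[2,2,0,3,4,2,4,0,3,0,0,0,0,0,0,0,0,0,0,3,0,0,0,4,0,0]
Final counters=[2,2,0,3,4,2,4,0,3,0,0,0,0,0,0,0,0,0,0,3,0,0,0,4,0,0] -> 9 nonzero

Answer: 9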